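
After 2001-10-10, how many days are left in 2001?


Day of year: 283 of 365
Remaining = 365 - 283

82 days


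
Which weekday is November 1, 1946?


Target: November 1, 1946
Anchor: Jan 1, 1946. With p = 1946 - 1 = 1945: (p + p//4 - p//100 + p//400) mod 7 = (1945 + 486 - 19 + 4) mod 7 = 2416 mod 7 = 1 -> Tuesday (Mon=0 ... Sun=6)
Days before November (Jan-Oct): 304 days
Weekday index = (1 + 304) mod 7 = 4

Friday


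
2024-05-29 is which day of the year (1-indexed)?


Date: May 29, 2024
Days in months 1 through 4: 121
Plus 29 days in May

Day of year: 150


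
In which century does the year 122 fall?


Century = (year - 1) // 100 + 1
= (122 - 1) // 100 + 1
= 121 // 100 + 1
= 1 + 1

2nd century


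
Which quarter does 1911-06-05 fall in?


Month: June (month 6)
Q1: Jan-Mar, Q2: Apr-Jun, Q3: Jul-Sep, Q4: Oct-Dec

Q2


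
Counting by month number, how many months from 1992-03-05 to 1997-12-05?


From March 1992 to December 1997
5 years * 12 = 60 months, plus 9 months = 69

69 months


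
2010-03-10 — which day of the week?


Date: March 10, 2010
Anchor: Jan 1, 2010. With p = 2010 - 1 = 2009: (p + p//4 - p//100 + p//400) mod 7 = (2009 + 502 - 20 + 5) mod 7 = 2496 mod 7 = 4 -> Friday (Mon=0 ... Sun=6)
Days before March (Jan-Feb): 59; offset = 59 + 10 - 1 = 68
Weekday index = (4 + 68) mod 7 = 2

Day of the week: Wednesday


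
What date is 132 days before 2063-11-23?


Start: 2063-11-23, subtract 132 days
Back 23 days from November 23 reaches October 31, 2063 -> 109 left
October 2063 has 31 days -> back to September 30, 2063 -> 78 left
September 2063 has 30 days -> back to August 31, 2063 -> 48 left
August 2063 has 31 days -> back to July 31, 2063 -> 17 left
July 2063: 31 - 17 = 14 -> lands on July 14

Result: 2063-07-14


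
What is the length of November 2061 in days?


November 2061

30 days


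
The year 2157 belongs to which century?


Century = (year - 1) // 100 + 1
= (2157 - 1) // 100 + 1
= 2156 // 100 + 1
= 21 + 1

22nd century


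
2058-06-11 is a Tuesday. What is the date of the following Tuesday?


Current: Tuesday
Target: Tuesday
Days ahead: 7

Next Tuesday: 2058-06-18


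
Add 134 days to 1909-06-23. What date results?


Start: 1909-06-23, add 134 days
June 1909 has 30 days: 30 - 23 = 7 days to June 30 -> 127 left
July 1909 has 31 days -> 96 left
August 1909 has 31 days -> 65 left
September 1909 has 30 days -> 35 left
October 1909 has 31 days -> 4 left
November 1909: 4 <= 30 -> lands on November 4

Result: 1909-11-04


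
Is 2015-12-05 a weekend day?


Anchor: Jan 1, 2015. With p = 2015 - 1 = 2014: (p + p//4 - p//100 + p//400) mod 7 = (2014 + 503 - 20 + 5) mod 7 = 2502 mod 7 = 3 -> Thursday (Mon=0 ... Sun=6)
Day of year: 339; offset = 338
Weekday index = (3 + 338) mod 7 = 5 -> Saturday
Weekend days: Saturday, Sunday

Yes


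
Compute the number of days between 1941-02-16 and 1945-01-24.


From 1941-02-16 to 1945-01-24
1941-02-16: days before February = 31; day of year = 31 + 16 = 47
1945-01-24: day of year = 24
Rest of 1941: 365 - 47 = 318
Full years 1942 (365), 1943 (365), 1944 (366): 1096
Total = 318 + 1096 + 24 = 1438

1438 days


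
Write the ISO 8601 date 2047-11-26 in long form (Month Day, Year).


ISO 2047-11-26 parses as year=2047, month=11, day=26
Month 11 -> November

November 26, 2047


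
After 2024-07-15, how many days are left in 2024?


Day of year: 197 of 366
Remaining = 366 - 197

169 days


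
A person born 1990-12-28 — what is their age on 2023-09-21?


Birth: 1990-12-28
Reference: 2023-09-21
Year difference: 2023 - 1990 = 33
Birthday not yet reached in 2023, subtract 1

32 years old


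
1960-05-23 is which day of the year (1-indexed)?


Date: May 23, 1960
Days in months 1 through 4: 121
Plus 23 days in May

Day of year: 144


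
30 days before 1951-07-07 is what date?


Start: 1951-07-07, subtract 30 days
Back 7 days from July 7 reaches June 30, 1951 -> 23 left
June 1951: 30 - 23 = 7 -> lands on June 7

Result: 1951-06-07


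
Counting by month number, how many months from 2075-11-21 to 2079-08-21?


From November 2075 to August 2079
4 years * 12 = 48 months, minus 3 months = 45

45 months


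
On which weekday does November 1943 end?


November 1943 has 30 days
Anchor: Jan 1, 1943. With p = 1943 - 1 = 1942: (p + p//4 - p//100 + p//400) mod 7 = (1942 + 485 - 19 + 4) mod 7 = 2412 mod 7 = 4 -> Friday (Mon=0 ... Sun=6)
Days before November (Jan-Oct): 304; November 1 index = (4 + 304) mod 7 = 0 -> Monday
Last day offset: 30 - 1 = 29 days
Weekday index = (0 + 29) mod 7 = 1

Tuesday, November 30


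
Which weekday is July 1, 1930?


Target: July 1, 1930
Anchor: Jan 1, 1930. With p = 1930 - 1 = 1929: (p + p//4 - p//100 + p//400) mod 7 = (1929 + 482 - 19 + 4) mod 7 = 2396 mod 7 = 2 -> Wednesday (Mon=0 ... Sun=6)
Days before July (Jan-Jun): 181 days
Weekday index = (2 + 181) mod 7 = 1

Tuesday


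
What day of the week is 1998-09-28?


Date: September 28, 1998
Anchor: Jan 1, 1998. With p = 1998 - 1 = 1997: (p + p//4 - p//100 + p//400) mod 7 = (1997 + 499 - 19 + 4) mod 7 = 2481 mod 7 = 3 -> Thursday (Mon=0 ... Sun=6)
Days before September (Jan-Aug): 243; offset = 243 + 28 - 1 = 270
Weekday index = (3 + 270) mod 7 = 0

Day of the week: Monday


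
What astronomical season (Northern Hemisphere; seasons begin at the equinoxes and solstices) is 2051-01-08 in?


Date: January 8
Astronomical Winter (approx.; exact equinox/solstice day varies by year): December 21 to March 19
January 8 falls within the Winter window

Winter


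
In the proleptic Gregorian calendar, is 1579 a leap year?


Gregorian leap year rule: divisible by 4, but not by 100, unless also by 400.
1579 is not divisible by 4 -> not a leap year

No


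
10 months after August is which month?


August is month 8
8 + 10 = 18; wrap: 18 - 12 = 6

June


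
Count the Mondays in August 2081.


August 2081 has 31 days
Anchor: Jan 1, 2081. With p = 2081 - 1 = 2080: (p + p//4 - p//100 + p//400) mod 7 = (2080 + 520 - 20 + 5) mod 7 = 2585 mod 7 = 2 -> Wednesday (Mon=0 ... Sun=6)
Days before August (Jan-Jul): 212; August 1 index = (2 + 212) mod 7 = 4 -> Friday
First Monday is August 4
Mondays: 4, 11, 18, 25

4 Mondays


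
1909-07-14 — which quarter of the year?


Month: July (month 7)
Q1: Jan-Mar, Q2: Apr-Jun, Q3: Jul-Sep, Q4: Oct-Dec

Q3


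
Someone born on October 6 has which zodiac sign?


Date: October 6
Conventional tropical zodiac dates: Libra from September 23 onward; Scorpio starts October 23
October 6 falls within the Libra range

Libra


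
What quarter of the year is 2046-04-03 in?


Month: April (month 4)
Q1: Jan-Mar, Q2: Apr-Jun, Q3: Jul-Sep, Q4: Oct-Dec

Q2


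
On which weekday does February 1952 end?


February 1952 has 29 days
Anchor: Jan 1, 1952. With p = 1952 - 1 = 1951: (p + p//4 - p//100 + p//400) mod 7 = (1951 + 487 - 19 + 4) mod 7 = 2423 mod 7 = 1 -> Tuesday (Mon=0 ... Sun=6)
Days before February (Jan): 31; February 1 index = (1 + 31) mod 7 = 4 -> Friday
Last day offset: 29 - 1 = 28 days
Weekday index = (4 + 28) mod 7 = 4

Friday, February 29


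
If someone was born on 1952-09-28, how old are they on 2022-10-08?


Birth: 1952-09-28
Reference: 2022-10-08
Year difference: 2022 - 1952 = 70

70 years old


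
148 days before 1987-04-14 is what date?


Start: 1987-04-14, subtract 148 days
Back 14 days from April 14 reaches March 31, 1987 -> 134 left
March 1987 has 31 days -> back to February 28, 1987 -> 103 left
February 1987 has 28 days -> back to January 31, 1987 -> 75 left
January 1987 has 31 days -> back to December 31, 1986 -> 44 left
December 1986 has 31 days -> back to November 30, 1986 -> 13 left
November 1986: 30 - 13 = 17 -> lands on November 17

Result: 1986-11-17


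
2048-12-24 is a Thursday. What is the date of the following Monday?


Current: Thursday
Target: Monday
Days ahead: 4

Next Monday: 2048-12-28


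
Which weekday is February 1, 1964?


Target: February 1, 1964
Anchor: Jan 1, 1964. With p = 1964 - 1 = 1963: (p + p//4 - p//100 + p//400) mod 7 = (1963 + 490 - 19 + 4) mod 7 = 2438 mod 7 = 2 -> Wednesday (Mon=0 ... Sun=6)
Days before February (Jan): 31 days
Weekday index = (2 + 31) mod 7 = 5

Saturday


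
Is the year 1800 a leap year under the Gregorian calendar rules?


Gregorian leap year rule: divisible by 4, but not by 100, unless also by 400.
1800 is divisible by 100 but not 400 -> not a leap year

No


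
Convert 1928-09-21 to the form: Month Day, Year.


ISO 1928-09-21 parses as year=1928, month=09, day=21
Month 9 -> September

September 21, 1928


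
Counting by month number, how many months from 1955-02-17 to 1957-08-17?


From February 1955 to August 1957
2 years * 12 = 24 months, plus 6 months = 30

30 months


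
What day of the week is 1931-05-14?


Date: May 14, 1931
Anchor: Jan 1, 1931. With p = 1931 - 1 = 1930: (p + p//4 - p//100 + p//400) mod 7 = (1930 + 482 - 19 + 4) mod 7 = 2397 mod 7 = 3 -> Thursday (Mon=0 ... Sun=6)
Days before May (Jan-Apr): 120; offset = 120 + 14 - 1 = 133
Weekday index = (3 + 133) mod 7 = 3

Day of the week: Thursday


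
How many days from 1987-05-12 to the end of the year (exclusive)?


Day of year: 132 of 365
Remaining = 365 - 132

233 days


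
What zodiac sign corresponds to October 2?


Date: October 2
Conventional tropical zodiac dates: Libra from September 23 onward; Scorpio starts October 23
October 2 falls within the Libra range

Libra


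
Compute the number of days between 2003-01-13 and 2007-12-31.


From 2003-01-13 to 2007-12-31
2003-01-13: day of year = 13
2007-12-31: days before December = 31 + 28 + 31 + 30 + 31 + 30 + 31 + 31 + 30 + 31 + 30 = 334 (2007 is not a leap year); day of year = 334 + 31 = 365
Rest of 2003: 365 - 13 = 352
Full years 2004 (366), 2005 (365), 2006 (365): 1096
Total = 352 + 1096 + 365 = 1813

1813 days


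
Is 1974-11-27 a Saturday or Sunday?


Anchor: Jan 1, 1974. With p = 1974 - 1 = 1973: (p + p//4 - p//100 + p//400) mod 7 = (1973 + 493 - 19 + 4) mod 7 = 2451 mod 7 = 1 -> Tuesday (Mon=0 ... Sun=6)
Day of year: 331; offset = 330
Weekday index = (1 + 330) mod 7 = 2 -> Wednesday
Weekend days: Saturday, Sunday

No


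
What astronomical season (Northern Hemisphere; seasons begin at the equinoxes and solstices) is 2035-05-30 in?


Date: May 30
Astronomical Spring (approx.; exact equinox/solstice day varies by year): March 20 to June 20
May 30 falls within the Spring window

Spring


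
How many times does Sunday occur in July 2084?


July 2084 has 31 days
Anchor: Jan 1, 2084. With p = 2084 - 1 = 2083: (p + p//4 - p//100 + p//400) mod 7 = (2083 + 520 - 20 + 5) mod 7 = 2588 mod 7 = 5 -> Saturday (Mon=0 ... Sun=6)
Days before July (Jan-Jun): 182; July 1 index = (5 + 182) mod 7 = 5 -> Saturday
First Sunday is July 2
Sundays: 2, 9, 16, 23, 30

5 Sundays


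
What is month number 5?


Month 5 of 12

May


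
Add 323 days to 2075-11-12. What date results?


Start: 2075-11-12, add 323 days
November 2075 has 30 days: 30 - 12 = 18 days to November 30 -> 305 left
December 2075 has 31 days -> 274 left
January 2076 has 31 days -> 243 left
February 2076 has 29 days -> 214 left
March 2076 has 31 days -> 183 left
April 2076 has 30 days -> 153 left
May 2076 has 31 days -> 122 left
June 2076 has 30 days -> 92 left
July 2076 has 31 days -> 61 left
August 2076 has 31 days -> 30 left
September 2076: 30 <= 30 -> lands on September 30

Result: 2076-09-30


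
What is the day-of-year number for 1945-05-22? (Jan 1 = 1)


Date: May 22, 1945
Days in months 1 through 4: 120
Plus 22 days in May

Day of year: 142


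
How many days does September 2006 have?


September 2006

30 days


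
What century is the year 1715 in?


Century = (year - 1) // 100 + 1
= (1715 - 1) // 100 + 1
= 1714 // 100 + 1
= 17 + 1

18th century


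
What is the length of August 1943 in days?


August 1943

31 days


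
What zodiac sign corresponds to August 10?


Date: August 10
Conventional tropical zodiac dates: Leo from July 23 onward; Virgo starts August 23
August 10 falls within the Leo range

Leo


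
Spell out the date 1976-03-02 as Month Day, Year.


ISO 1976-03-02 parses as year=1976, month=03, day=02
Month 3 -> March

March 2, 1976


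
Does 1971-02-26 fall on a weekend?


Anchor: Jan 1, 1971. With p = 1971 - 1 = 1970: (p + p//4 - p//100 + p//400) mod 7 = (1970 + 492 - 19 + 4) mod 7 = 2447 mod 7 = 4 -> Friday (Mon=0 ... Sun=6)
Day of year: 57; offset = 56
Weekday index = (4 + 56) mod 7 = 4 -> Friday
Weekend days: Saturday, Sunday

No


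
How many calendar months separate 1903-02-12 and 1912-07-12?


From February 1903 to July 1912
9 years * 12 = 108 months, plus 5 months = 113

113 months


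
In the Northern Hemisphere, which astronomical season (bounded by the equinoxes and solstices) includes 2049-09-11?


Date: September 11
Astronomical Summer (approx.; exact equinox/solstice day varies by year): June 21 to September 21
September 11 falls within the Summer window

Summer


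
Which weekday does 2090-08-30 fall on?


Date: August 30, 2090
Anchor: Jan 1, 2090. With p = 2090 - 1 = 2089: (p + p//4 - p//100 + p//400) mod 7 = (2089 + 522 - 20 + 5) mod 7 = 2596 mod 7 = 6 -> Sunday (Mon=0 ... Sun=6)
Days before August (Jan-Jul): 212; offset = 212 + 30 - 1 = 241
Weekday index = (6 + 241) mod 7 = 2

Day of the week: Wednesday


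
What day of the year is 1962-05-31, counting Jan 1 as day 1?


Date: May 31, 1962
Days in months 1 through 4: 120
Plus 31 days in May

Day of year: 151


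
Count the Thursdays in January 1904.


January 1904 has 31 days
Anchor: Jan 1, 1904. With p = 1904 - 1 = 1903: (p + p//4 - p//100 + p//400) mod 7 = (1903 + 475 - 19 + 4) mod 7 = 2363 mod 7 = 4 -> Friday (Mon=0 ... Sun=6)
January 1 is the anchor itself -> Friday
First Thursday is January 7
Thursdays: 7, 14, 21, 28

4 Thursdays


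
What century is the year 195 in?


Century = (year - 1) // 100 + 1
= (195 - 1) // 100 + 1
= 194 // 100 + 1
= 1 + 1

2nd century


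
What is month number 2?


Month 2 of 12

February


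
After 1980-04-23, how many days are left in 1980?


Day of year: 114 of 366
Remaining = 366 - 114

252 days


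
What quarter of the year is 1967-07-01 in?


Month: July (month 7)
Q1: Jan-Mar, Q2: Apr-Jun, Q3: Jul-Sep, Q4: Oct-Dec

Q3


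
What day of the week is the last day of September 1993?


September 1993 has 30 days
Anchor: Jan 1, 1993. With p = 1993 - 1 = 1992: (p + p//4 - p//100 + p//400) mod 7 = (1992 + 498 - 19 + 4) mod 7 = 2475 mod 7 = 4 -> Friday (Mon=0 ... Sun=6)
Days before September (Jan-Aug): 243; September 1 index = (4 + 243) mod 7 = 2 -> Wednesday
Last day offset: 30 - 1 = 29 days
Weekday index = (2 + 29) mod 7 = 3

Thursday, September 30


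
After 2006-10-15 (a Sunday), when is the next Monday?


Current: Sunday
Target: Monday
Days ahead: 1

Next Monday: 2006-10-16


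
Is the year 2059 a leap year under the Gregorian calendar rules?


Gregorian leap year rule: divisible by 4, but not by 100, unless also by 400.
2059 is not divisible by 4 -> not a leap year

No


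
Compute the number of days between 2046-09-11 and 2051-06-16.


From 2046-09-11 to 2051-06-16
2046-09-11: days before September = 31 + 28 + 31 + 30 + 31 + 30 + 31 + 31 = 243 (2046 is not a leap year); day of year = 243 + 11 = 254
2051-06-16: days before June = 31 + 28 + 31 + 30 + 31 = 151 (2051 is not a leap year); day of year = 151 + 16 = 167
Rest of 2046: 365 - 254 = 111
Full years 2047 (365), 2048 (366), 2049 (365), 2050 (365): 1461
Total = 111 + 1461 + 167 = 1739

1739 days


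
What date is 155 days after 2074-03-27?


Start: 2074-03-27, add 155 days
March 2074 has 31 days: 31 - 27 = 4 days to March 31 -> 151 left
April 2074 has 30 days -> 121 left
May 2074 has 31 days -> 90 left
June 2074 has 30 days -> 60 left
July 2074 has 31 days -> 29 left
August 2074: 29 <= 31 -> lands on August 29

Result: 2074-08-29


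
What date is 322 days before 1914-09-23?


Start: 1914-09-23, subtract 322 days
Back 23 days from September 23 reaches August 31, 1914 -> 299 left
August 1914 has 31 days -> back to July 31, 1914 -> 268 left
July 1914 has 31 days -> back to June 30, 1914 -> 237 left
June 1914 has 30 days -> back to May 31, 1914 -> 207 left
May 1914 has 31 days -> back to April 30, 1914 -> 176 left
April 1914 has 30 days -> back to March 31, 1914 -> 146 left
March 1914 has 31 days -> back to February 28, 1914 -> 115 left
February 1914 has 28 days -> back to January 31, 1914 -> 87 left
January 1914 has 31 days -> back to December 31, 1913 -> 56 left
December 1913 has 31 days -> back to November 30, 1913 -> 25 left
November 1913: 30 - 25 = 5 -> lands on November 5

Result: 1913-11-05


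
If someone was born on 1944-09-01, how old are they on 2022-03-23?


Birth: 1944-09-01
Reference: 2022-03-23
Year difference: 2022 - 1944 = 78
Birthday not yet reached in 2022, subtract 1

77 years old


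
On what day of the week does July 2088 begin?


Target: July 1, 2088
Anchor: Jan 1, 2088. With p = 2088 - 1 = 2087: (p + p//4 - p//100 + p//400) mod 7 = (2087 + 521 - 20 + 5) mod 7 = 2593 mod 7 = 3 -> Thursday (Mon=0 ... Sun=6)
Days before July (Jan-Jun): 182 days
Weekday index = (3 + 182) mod 7 = 3

Thursday


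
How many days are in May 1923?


May 1923

31 days


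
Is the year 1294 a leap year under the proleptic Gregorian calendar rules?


Gregorian leap year rule: divisible by 4, but not by 100, unless also by 400.
1294 is not divisible by 4 -> not a leap year

No


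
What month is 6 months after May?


May is month 5
5 + 6 = 11

November


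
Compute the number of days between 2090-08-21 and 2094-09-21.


From 2090-08-21 to 2094-09-21
2090-08-21: days before August = 31 + 28 + 31 + 30 + 31 + 30 + 31 = 212 (2090 is not a leap year); day of year = 212 + 21 = 233
2094-09-21: days before September = 31 + 28 + 31 + 30 + 31 + 30 + 31 + 31 = 243 (2094 is not a leap year); day of year = 243 + 21 = 264
Rest of 2090: 365 - 233 = 132
Full years 2091 (365), 2092 (366), 2093 (365): 1096
Total = 132 + 1096 + 264 = 1492

1492 days


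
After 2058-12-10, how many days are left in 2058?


Day of year: 344 of 365
Remaining = 365 - 344

21 days


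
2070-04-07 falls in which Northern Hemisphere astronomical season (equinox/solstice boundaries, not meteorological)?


Date: April 7
Astronomical Spring (approx.; exact equinox/solstice day varies by year): March 20 to June 20
April 7 falls within the Spring window

Spring


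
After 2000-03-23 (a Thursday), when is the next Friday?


Current: Thursday
Target: Friday
Days ahead: 1

Next Friday: 2000-03-24


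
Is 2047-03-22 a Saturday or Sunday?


Anchor: Jan 1, 2047. With p = 2047 - 1 = 2046: (p + p//4 - p//100 + p//400) mod 7 = (2046 + 511 - 20 + 5) mod 7 = 2542 mod 7 = 1 -> Tuesday (Mon=0 ... Sun=6)
Day of year: 81; offset = 80
Weekday index = (1 + 80) mod 7 = 4 -> Friday
Weekend days: Saturday, Sunday

No


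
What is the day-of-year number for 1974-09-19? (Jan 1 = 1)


Date: September 19, 1974
Days in months 1 through 8: 243
Plus 19 days in September

Day of year: 262


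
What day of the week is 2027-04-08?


Date: April 8, 2027
Anchor: Jan 1, 2027. With p = 2027 - 1 = 2026: (p + p//4 - p//100 + p//400) mod 7 = (2026 + 506 - 20 + 5) mod 7 = 2517 mod 7 = 4 -> Friday (Mon=0 ... Sun=6)
Days before April (Jan-Mar): 90; offset = 90 + 8 - 1 = 97
Weekday index = (4 + 97) mod 7 = 3

Day of the week: Thursday


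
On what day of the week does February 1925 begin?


Target: February 1, 1925
Anchor: Jan 1, 1925. With p = 1925 - 1 = 1924: (p + p//4 - p//100 + p//400) mod 7 = (1924 + 481 - 19 + 4) mod 7 = 2390 mod 7 = 3 -> Thursday (Mon=0 ... Sun=6)
Days before February (Jan): 31 days
Weekday index = (3 + 31) mod 7 = 6

Sunday


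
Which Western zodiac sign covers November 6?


Date: November 6
Conventional tropical zodiac dates: Scorpio from October 23 onward; Sagittarius starts November 22
November 6 falls within the Scorpio range

Scorpio


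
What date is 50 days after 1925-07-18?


Start: 1925-07-18, add 50 days
July 1925 has 31 days: 31 - 18 = 13 days to July 31 -> 37 left
August 1925 has 31 days -> 6 left
September 1925: 6 <= 30 -> lands on September 6

Result: 1925-09-06


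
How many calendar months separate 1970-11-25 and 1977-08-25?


From November 1970 to August 1977
7 years * 12 = 84 months, minus 3 months = 81

81 months


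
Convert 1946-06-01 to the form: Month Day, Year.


ISO 1946-06-01 parses as year=1946, month=06, day=01
Month 6 -> June

June 1, 1946


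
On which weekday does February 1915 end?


February 1915 has 28 days
Anchor: Jan 1, 1915. With p = 1915 - 1 = 1914: (p + p//4 - p//100 + p//400) mod 7 = (1914 + 478 - 19 + 4) mod 7 = 2377 mod 7 = 4 -> Friday (Mon=0 ... Sun=6)
Days before February (Jan): 31; February 1 index = (4 + 31) mod 7 = 0 -> Monday
Last day offset: 28 - 1 = 27 days
Weekday index = (0 + 27) mod 7 = 6

Sunday, February 28


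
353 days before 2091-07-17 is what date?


Start: 2091-07-17, subtract 353 days
Back 17 days from July 17 reaches June 30, 2091 -> 336 left
June 2091 has 30 days -> back to May 31, 2091 -> 306 left
May 2091 has 31 days -> back to April 30, 2091 -> 275 left
April 2091 has 30 days -> back to March 31, 2091 -> 245 left
March 2091 has 31 days -> back to February 28, 2091 -> 214 left
February 2091 has 28 days -> back to January 31, 2091 -> 186 left
January 2091 has 31 days -> back to December 31, 2090 -> 155 left
December 2090 has 31 days -> back to November 30, 2090 -> 124 left
November 2090 has 30 days -> back to October 31, 2090 -> 94 left
October 2090 has 31 days -> back to September 30, 2090 -> 63 left
September 2090 has 30 days -> back to August 31, 2090 -> 33 left
August 2090 has 31 days -> back to July 31, 2090 -> 2 left
July 2090: 31 - 2 = 29 -> lands on July 29

Result: 2090-07-29


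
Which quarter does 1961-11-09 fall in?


Month: November (month 11)
Q1: Jan-Mar, Q2: Apr-Jun, Q3: Jul-Sep, Q4: Oct-Dec

Q4


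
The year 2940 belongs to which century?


Century = (year - 1) // 100 + 1
= (2940 - 1) // 100 + 1
= 2939 // 100 + 1
= 29 + 1

30th century


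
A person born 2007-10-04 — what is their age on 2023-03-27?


Birth: 2007-10-04
Reference: 2023-03-27
Year difference: 2023 - 2007 = 16
Birthday not yet reached in 2023, subtract 1

15 years old


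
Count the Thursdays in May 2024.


May 2024 has 31 days
Anchor: Jan 1, 2024. With p = 2024 - 1 = 2023: (p + p//4 - p//100 + p//400) mod 7 = (2023 + 505 - 20 + 5) mod 7 = 2513 mod 7 = 0 -> Monday (Mon=0 ... Sun=6)
Days before May (Jan-Apr): 121; May 1 index = (0 + 121) mod 7 = 2 -> Wednesday
First Thursday is May 2
Thursdays: 2, 9, 16, 23, 30

5 Thursdays


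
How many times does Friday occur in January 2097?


January 2097 has 31 days
Anchor: Jan 1, 2097. With p = 2097 - 1 = 2096: (p + p//4 - p//100 + p//400) mod 7 = (2096 + 524 - 20 + 5) mod 7 = 2605 mod 7 = 1 -> Tuesday (Mon=0 ... Sun=6)
January 1 is the anchor itself -> Tuesday
First Friday is January 4
Fridays: 4, 11, 18, 25

4 Fridays


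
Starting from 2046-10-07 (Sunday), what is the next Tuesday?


Current: Sunday
Target: Tuesday
Days ahead: 2

Next Tuesday: 2046-10-09


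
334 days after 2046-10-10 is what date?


Start: 2046-10-10, add 334 days
October 2046 has 31 days: 31 - 10 = 21 days to October 31 -> 313 left
November 2046 has 30 days -> 283 left
December 2046 has 31 days -> 252 left
January 2047 has 31 days -> 221 left
February 2047 has 28 days -> 193 left
March 2047 has 31 days -> 162 left
April 2047 has 30 days -> 132 left
May 2047 has 31 days -> 101 left
June 2047 has 30 days -> 71 left
July 2047 has 31 days -> 40 left
August 2047 has 31 days -> 9 left
September 2047: 9 <= 30 -> lands on September 9

Result: 2047-09-09


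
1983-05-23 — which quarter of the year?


Month: May (month 5)
Q1: Jan-Mar, Q2: Apr-Jun, Q3: Jul-Sep, Q4: Oct-Dec

Q2


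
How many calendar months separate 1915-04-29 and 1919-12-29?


From April 1915 to December 1919
4 years * 12 = 48 months, plus 8 months = 56

56 months


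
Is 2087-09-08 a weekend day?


Anchor: Jan 1, 2087. With p = 2087 - 1 = 2086: (p + p//4 - p//100 + p//400) mod 7 = (2086 + 521 - 20 + 5) mod 7 = 2592 mod 7 = 2 -> Wednesday (Mon=0 ... Sun=6)
Day of year: 251; offset = 250
Weekday index = (2 + 250) mod 7 = 0 -> Monday
Weekend days: Saturday, Sunday

No


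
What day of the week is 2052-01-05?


Date: January 5, 2052
Anchor: Jan 1, 2052. With p = 2052 - 1 = 2051: (p + p//4 - p//100 + p//400) mod 7 = (2051 + 512 - 20 + 5) mod 7 = 2548 mod 7 = 0 -> Monday (Mon=0 ... Sun=6)
Days into year = 5 - 1 = 4
Weekday index = (0 + 4) mod 7 = 4

Day of the week: Friday


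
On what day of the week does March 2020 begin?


Target: March 1, 2020
Anchor: Jan 1, 2020. With p = 2020 - 1 = 2019: (p + p//4 - p//100 + p//400) mod 7 = (2019 + 504 - 20 + 5) mod 7 = 2508 mod 7 = 2 -> Wednesday (Mon=0 ... Sun=6)
Days before March (Jan-Feb): 60 days
Weekday index = (2 + 60) mod 7 = 6

Sunday


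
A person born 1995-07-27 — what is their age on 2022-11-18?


Birth: 1995-07-27
Reference: 2022-11-18
Year difference: 2022 - 1995 = 27

27 years old


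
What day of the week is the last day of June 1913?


June 1913 has 30 days
Anchor: Jan 1, 1913. With p = 1913 - 1 = 1912: (p + p//4 - p//100 + p//400) mod 7 = (1912 + 478 - 19 + 4) mod 7 = 2375 mod 7 = 2 -> Wednesday (Mon=0 ... Sun=6)
Days before June (Jan-May): 151; June 1 index = (2 + 151) mod 7 = 6 -> Sunday
Last day offset: 30 - 1 = 29 days
Weekday index = (6 + 29) mod 7 = 0

Monday, June 30


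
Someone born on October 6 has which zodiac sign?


Date: October 6
Conventional tropical zodiac dates: Libra from September 23 onward; Scorpio starts October 23
October 6 falls within the Libra range

Libra


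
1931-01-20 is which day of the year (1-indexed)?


Date: January 20, 1931
No months before January
Plus 20 days in January

Day of year: 20


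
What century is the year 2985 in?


Century = (year - 1) // 100 + 1
= (2985 - 1) // 100 + 1
= 2984 // 100 + 1
= 29 + 1

30th century


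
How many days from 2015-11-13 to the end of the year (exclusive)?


Day of year: 317 of 365
Remaining = 365 - 317

48 days


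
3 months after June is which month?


June is month 6
6 + 3 = 9

September


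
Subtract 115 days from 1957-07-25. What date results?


Start: 1957-07-25, subtract 115 days
Back 25 days from July 25 reaches June 30, 1957 -> 90 left
June 1957 has 30 days -> back to May 31, 1957 -> 60 left
May 1957 has 31 days -> back to April 30, 1957 -> 29 left
April 1957: 30 - 29 = 1 -> lands on April 1

Result: 1957-04-01


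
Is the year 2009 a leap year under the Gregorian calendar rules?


Gregorian leap year rule: divisible by 4, but not by 100, unless also by 400.
2009 is not divisible by 4 -> not a leap year

No


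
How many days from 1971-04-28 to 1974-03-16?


From 1971-04-28 to 1974-03-16
1971-04-28: days before April = 31 + 28 + 31 = 90 (1971 is not a leap year); day of year = 90 + 28 = 118
1974-03-16: days before March = 31 + 28 = 59 (1974 is not a leap year); day of year = 59 + 16 = 75
Rest of 1971: 365 - 118 = 247
Full years 1972 (366), 1973 (365): 731
Total = 247 + 731 + 75 = 1053

1053 days


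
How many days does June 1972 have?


June 1972

30 days


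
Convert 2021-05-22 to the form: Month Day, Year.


ISO 2021-05-22 parses as year=2021, month=05, day=22
Month 5 -> May

May 22, 2021


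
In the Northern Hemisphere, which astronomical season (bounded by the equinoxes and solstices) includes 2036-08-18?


Date: August 18
Astronomical Summer (approx.; exact equinox/solstice day varies by year): June 21 to September 21
August 18 falls within the Summer window

Summer


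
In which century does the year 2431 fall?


Century = (year - 1) // 100 + 1
= (2431 - 1) // 100 + 1
= 2430 // 100 + 1
= 24 + 1

25th century


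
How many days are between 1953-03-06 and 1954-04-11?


From 1953-03-06 to 1954-04-11
1953-03-06: days before March = 31 + 28 = 59 (1953 is not a leap year); day of year = 59 + 6 = 65
1954-04-11: days before April = 31 + 28 + 31 = 90 (1954 is not a leap year); day of year = 90 + 11 = 101
Rest of 1953: 365 - 65 = 300
Total = 300 + 101 = 401

401 days


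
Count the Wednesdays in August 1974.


August 1974 has 31 days
Anchor: Jan 1, 1974. With p = 1974 - 1 = 1973: (p + p//4 - p//100 + p//400) mod 7 = (1973 + 493 - 19 + 4) mod 7 = 2451 mod 7 = 1 -> Tuesday (Mon=0 ... Sun=6)
Days before August (Jan-Jul): 212; August 1 index = (1 + 212) mod 7 = 3 -> Thursday
First Wednesday is August 7
Wednesdays: 7, 14, 21, 28

4 Wednesdays


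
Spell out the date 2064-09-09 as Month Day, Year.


ISO 2064-09-09 parses as year=2064, month=09, day=09
Month 9 -> September

September 9, 2064


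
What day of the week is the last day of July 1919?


July 1919 has 31 days
Anchor: Jan 1, 1919. With p = 1919 - 1 = 1918: (p + p//4 - p//100 + p//400) mod 7 = (1918 + 479 - 19 + 4) mod 7 = 2382 mod 7 = 2 -> Wednesday (Mon=0 ... Sun=6)
Days before July (Jan-Jun): 181; July 1 index = (2 + 181) mod 7 = 1 -> Tuesday
Last day offset: 31 - 1 = 30 days
Weekday index = (1 + 30) mod 7 = 3

Thursday, July 31


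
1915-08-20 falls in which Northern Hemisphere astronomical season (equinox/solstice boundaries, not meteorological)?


Date: August 20
Astronomical Summer (approx.; exact equinox/solstice day varies by year): June 21 to September 21
August 20 falls within the Summer window

Summer


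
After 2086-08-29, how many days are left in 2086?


Day of year: 241 of 365
Remaining = 365 - 241

124 days


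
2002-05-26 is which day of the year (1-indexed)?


Date: May 26, 2002
Days in months 1 through 4: 120
Plus 26 days in May

Day of year: 146


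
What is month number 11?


Month 11 of 12

November


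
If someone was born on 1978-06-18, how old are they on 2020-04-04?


Birth: 1978-06-18
Reference: 2020-04-04
Year difference: 2020 - 1978 = 42
Birthday not yet reached in 2020, subtract 1

41 years old


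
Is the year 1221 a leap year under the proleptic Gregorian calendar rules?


Gregorian leap year rule: divisible by 4, but not by 100, unless also by 400.
1221 is not divisible by 4 -> not a leap year

No


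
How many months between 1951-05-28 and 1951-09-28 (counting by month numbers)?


From May 1951 to September 1951
0 years * 12 = 0 months, plus 4 months = 4

4 months


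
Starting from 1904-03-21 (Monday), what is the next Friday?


Current: Monday
Target: Friday
Days ahead: 4

Next Friday: 1904-03-25


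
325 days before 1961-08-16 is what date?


Start: 1961-08-16, subtract 325 days
Back 16 days from August 16 reaches July 31, 1961 -> 309 left
July 1961 has 31 days -> back to June 30, 1961 -> 278 left
June 1961 has 30 days -> back to May 31, 1961 -> 248 left
May 1961 has 31 days -> back to April 30, 1961 -> 217 left
April 1961 has 30 days -> back to March 31, 1961 -> 187 left
March 1961 has 31 days -> back to February 28, 1961 -> 156 left
February 1961 has 28 days -> back to January 31, 1961 -> 128 left
January 1961 has 31 days -> back to December 31, 1960 -> 97 left
December 1960 has 31 days -> back to November 30, 1960 -> 66 left
November 1960 has 30 days -> back to October 31, 1960 -> 36 left
October 1960 has 31 days -> back to September 30, 1960 -> 5 left
September 1960: 30 - 5 = 25 -> lands on September 25

Result: 1960-09-25


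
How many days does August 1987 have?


August 1987

31 days


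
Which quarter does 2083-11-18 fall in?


Month: November (month 11)
Q1: Jan-Mar, Q2: Apr-Jun, Q3: Jul-Sep, Q4: Oct-Dec

Q4


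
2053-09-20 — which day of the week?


Date: September 20, 2053
Anchor: Jan 1, 2053. With p = 2053 - 1 = 2052: (p + p//4 - p//100 + p//400) mod 7 = (2052 + 513 - 20 + 5) mod 7 = 2550 mod 7 = 2 -> Wednesday (Mon=0 ... Sun=6)
Days before September (Jan-Aug): 243; offset = 243 + 20 - 1 = 262
Weekday index = (2 + 262) mod 7 = 5

Day of the week: Saturday


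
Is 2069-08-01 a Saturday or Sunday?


Anchor: Jan 1, 2069. With p = 2069 - 1 = 2068: (p + p//4 - p//100 + p//400) mod 7 = (2068 + 517 - 20 + 5) mod 7 = 2570 mod 7 = 1 -> Tuesday (Mon=0 ... Sun=6)
Day of year: 213; offset = 212
Weekday index = (1 + 212) mod 7 = 3 -> Thursday
Weekend days: Saturday, Sunday

No


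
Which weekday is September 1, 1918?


Target: September 1, 1918
Anchor: Jan 1, 1918. With p = 1918 - 1 = 1917: (p + p//4 - p//100 + p//400) mod 7 = (1917 + 479 - 19 + 4) mod 7 = 2381 mod 7 = 1 -> Tuesday (Mon=0 ... Sun=6)
Days before September (Jan-Aug): 243 days
Weekday index = (1 + 243) mod 7 = 6

Sunday


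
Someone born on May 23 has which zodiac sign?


Date: May 23
Conventional tropical zodiac dates: Gemini from May 21 onward; Cancer starts June 21
May 23 falls within the Gemini range

Gemini


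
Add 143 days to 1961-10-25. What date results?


Start: 1961-10-25, add 143 days
October 1961 has 31 days: 31 - 25 = 6 days to October 31 -> 137 left
November 1961 has 30 days -> 107 left
December 1961 has 31 days -> 76 left
January 1962 has 31 days -> 45 left
February 1962 has 28 days -> 17 left
March 1962: 17 <= 31 -> lands on March 17

Result: 1962-03-17


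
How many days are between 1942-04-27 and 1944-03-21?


From 1942-04-27 to 1944-03-21
1942-04-27: days before April = 31 + 28 + 31 = 90 (1942 is not a leap year); day of year = 90 + 27 = 117
1944-03-21: days before March = 31 + 29 = 60 (1944 is a leap year); day of year = 60 + 21 = 81
Rest of 1942: 365 - 117 = 248
Full years 1943 (365): 365
Total = 248 + 365 + 81 = 694

694 days


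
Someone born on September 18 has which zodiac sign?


Date: September 18
Conventional tropical zodiac dates: Virgo from August 23 onward; Libra starts September 23
September 18 falls within the Virgo range

Virgo


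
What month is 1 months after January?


January is month 1
1 + 1 = 2

February


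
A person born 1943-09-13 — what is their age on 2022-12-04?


Birth: 1943-09-13
Reference: 2022-12-04
Year difference: 2022 - 1943 = 79

79 years old


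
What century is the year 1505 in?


Century = (year - 1) // 100 + 1
= (1505 - 1) // 100 + 1
= 1504 // 100 + 1
= 15 + 1

16th century


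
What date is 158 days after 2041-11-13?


Start: 2041-11-13, add 158 days
November 2041 has 30 days: 30 - 13 = 17 days to November 30 -> 141 left
December 2041 has 31 days -> 110 left
January 2042 has 31 days -> 79 left
February 2042 has 28 days -> 51 left
March 2042 has 31 days -> 20 left
April 2042: 20 <= 30 -> lands on April 20

Result: 2042-04-20


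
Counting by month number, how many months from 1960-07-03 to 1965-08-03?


From July 1960 to August 1965
5 years * 12 = 60 months, plus 1 month = 61

61 months


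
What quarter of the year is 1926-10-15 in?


Month: October (month 10)
Q1: Jan-Mar, Q2: Apr-Jun, Q3: Jul-Sep, Q4: Oct-Dec

Q4


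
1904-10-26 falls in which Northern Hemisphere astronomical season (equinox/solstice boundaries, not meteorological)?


Date: October 26
Astronomical Autumn (approx.; exact equinox/solstice day varies by year): September 22 to December 20
October 26 falls within the Autumn window

Autumn


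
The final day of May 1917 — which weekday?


May 1917 has 31 days
Anchor: Jan 1, 1917. With p = 1917 - 1 = 1916: (p + p//4 - p//100 + p//400) mod 7 = (1916 + 479 - 19 + 4) mod 7 = 2380 mod 7 = 0 -> Monday (Mon=0 ... Sun=6)
Days before May (Jan-Apr): 120; May 1 index = (0 + 120) mod 7 = 1 -> Tuesday
Last day offset: 31 - 1 = 30 days
Weekday index = (1 + 30) mod 7 = 3

Thursday, May 31


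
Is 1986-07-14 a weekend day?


Anchor: Jan 1, 1986. With p = 1986 - 1 = 1985: (p + p//4 - p//100 + p//400) mod 7 = (1985 + 496 - 19 + 4) mod 7 = 2466 mod 7 = 2 -> Wednesday (Mon=0 ... Sun=6)
Day of year: 195; offset = 194
Weekday index = (2 + 194) mod 7 = 0 -> Monday
Weekend days: Saturday, Sunday

No


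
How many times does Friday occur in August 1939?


August 1939 has 31 days
Anchor: Jan 1, 1939. With p = 1939 - 1 = 1938: (p + p//4 - p//100 + p//400) mod 7 = (1938 + 484 - 19 + 4) mod 7 = 2407 mod 7 = 6 -> Sunday (Mon=0 ... Sun=6)
Days before August (Jan-Jul): 212; August 1 index = (6 + 212) mod 7 = 1 -> Tuesday
First Friday is August 4
Fridays: 4, 11, 18, 25

4 Fridays


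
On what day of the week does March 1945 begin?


Target: March 1, 1945
Anchor: Jan 1, 1945. With p = 1945 - 1 = 1944: (p + p//4 - p//100 + p//400) mod 7 = (1944 + 486 - 19 + 4) mod 7 = 2415 mod 7 = 0 -> Monday (Mon=0 ... Sun=6)
Days before March (Jan-Feb): 59 days
Weekday index = (0 + 59) mod 7 = 3

Thursday


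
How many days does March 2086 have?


March 2086

31 days


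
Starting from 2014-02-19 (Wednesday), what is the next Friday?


Current: Wednesday
Target: Friday
Days ahead: 2

Next Friday: 2014-02-21


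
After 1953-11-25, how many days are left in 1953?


Day of year: 329 of 365
Remaining = 365 - 329

36 days


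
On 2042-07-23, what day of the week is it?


Date: July 23, 2042
Anchor: Jan 1, 2042. With p = 2042 - 1 = 2041: (p + p//4 - p//100 + p//400) mod 7 = (2041 + 510 - 20 + 5) mod 7 = 2536 mod 7 = 2 -> Wednesday (Mon=0 ... Sun=6)
Days before July (Jan-Jun): 181; offset = 181 + 23 - 1 = 203
Weekday index = (2 + 203) mod 7 = 2

Day of the week: Wednesday


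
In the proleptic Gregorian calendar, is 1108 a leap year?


Gregorian leap year rule: divisible by 4, but not by 100, unless also by 400.
1108 is divisible by 4 but not 100 -> leap year

Yes


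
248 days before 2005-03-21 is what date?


Start: 2005-03-21, subtract 248 days
Back 21 days from March 21 reaches February 28, 2005 -> 227 left
February 2005 has 28 days -> back to January 31, 2005 -> 199 left
January 2005 has 31 days -> back to December 31, 2004 -> 168 left
December 2004 has 31 days -> back to November 30, 2004 -> 137 left
November 2004 has 30 days -> back to October 31, 2004 -> 107 left
October 2004 has 31 days -> back to September 30, 2004 -> 76 left
September 2004 has 30 days -> back to August 31, 2004 -> 46 left
August 2004 has 31 days -> back to July 31, 2004 -> 15 left
July 2004: 31 - 15 = 16 -> lands on July 16

Result: 2004-07-16


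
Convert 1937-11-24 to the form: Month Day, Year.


ISO 1937-11-24 parses as year=1937, month=11, day=24
Month 11 -> November

November 24, 1937


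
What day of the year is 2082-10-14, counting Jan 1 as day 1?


Date: October 14, 2082
Days in months 1 through 9: 273
Plus 14 days in October

Day of year: 287


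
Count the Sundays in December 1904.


December 1904 has 31 days
Anchor: Jan 1, 1904. With p = 1904 - 1 = 1903: (p + p//4 - p//100 + p//400) mod 7 = (1903 + 475 - 19 + 4) mod 7 = 2363 mod 7 = 4 -> Friday (Mon=0 ... Sun=6)
Days before December (Jan-Nov): 335; December 1 index = (4 + 335) mod 7 = 3 -> Thursday
First Sunday is December 4
Sundays: 4, 11, 18, 25

4 Sundays


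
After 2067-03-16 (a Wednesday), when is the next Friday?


Current: Wednesday
Target: Friday
Days ahead: 2

Next Friday: 2067-03-18


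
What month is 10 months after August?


August is month 8
8 + 10 = 18; wrap: 18 - 12 = 6

June


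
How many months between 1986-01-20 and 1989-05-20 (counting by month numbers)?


From January 1986 to May 1989
3 years * 12 = 36 months, plus 4 months = 40

40 months


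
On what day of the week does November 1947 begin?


Target: November 1, 1947
Anchor: Jan 1, 1947. With p = 1947 - 1 = 1946: (p + p//4 - p//100 + p//400) mod 7 = (1946 + 486 - 19 + 4) mod 7 = 2417 mod 7 = 2 -> Wednesday (Mon=0 ... Sun=6)
Days before November (Jan-Oct): 304 days
Weekday index = (2 + 304) mod 7 = 5

Saturday
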